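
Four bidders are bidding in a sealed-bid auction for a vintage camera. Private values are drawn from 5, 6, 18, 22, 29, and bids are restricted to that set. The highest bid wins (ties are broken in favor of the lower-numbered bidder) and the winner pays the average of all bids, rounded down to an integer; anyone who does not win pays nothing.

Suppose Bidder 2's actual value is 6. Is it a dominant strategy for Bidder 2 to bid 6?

Check each profile of the others' bids and compare truth against every alternative bid.
Others bid (5, 5, 5): truth gives 1, best alternative gives 0.
Others bid (5, 5, 6): truth gives 1, best alternative gives 0.
Others bid (5, 6, 5): truth gives 1, best alternative gives 0.
Others bid (5, 6, 6): truth gives 1, best alternative gives 0.
Others bid (5, 5, 18): truth gives 0, best alternative gives 0.
Others bid (5, 5, 22): truth gives 0, best alternative gives 0.
(Remaining 119 profiles checked similarly; truth is weakly best in each.)
In every case the truthful bid is at least as good as any alternative, so it is a dominant strategy.

Yes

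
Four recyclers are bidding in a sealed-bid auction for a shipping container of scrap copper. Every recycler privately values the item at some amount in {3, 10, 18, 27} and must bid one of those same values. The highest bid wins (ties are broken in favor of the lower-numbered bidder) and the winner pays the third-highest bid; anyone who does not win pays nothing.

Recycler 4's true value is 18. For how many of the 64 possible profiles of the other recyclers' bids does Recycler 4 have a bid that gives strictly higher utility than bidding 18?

Others bid (3, 3, 18): truth gives 0; bid 27 gives 15 > 0. Violating.
Others bid (3, 10, 18): truth gives 0; bid 27 gives 8 > 0. Violating.
Others bid (3, 18, 3): truth gives 0; bid 27 gives 15 > 0. Violating.
Others bid (3, 18, 10): truth gives 0; bid 27 gives 8 > 0. Violating.
Others bid (3, 3, 3): truth gives 15; no alternative beats it.
Others bid (3, 3, 10): truth gives 15; no alternative beats it.
(Checking all 64 profiles: 12 have a profitable deviation, 52 do not.)

12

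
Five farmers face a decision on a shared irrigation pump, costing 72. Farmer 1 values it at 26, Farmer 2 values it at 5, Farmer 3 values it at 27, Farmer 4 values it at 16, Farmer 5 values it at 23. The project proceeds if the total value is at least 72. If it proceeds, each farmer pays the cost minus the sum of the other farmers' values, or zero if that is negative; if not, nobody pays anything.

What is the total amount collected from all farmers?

Total value 97 ≥ cost 72, so it is built.
Farmer 1: others sum to 71; max(0, 72 - 71) = 1.
Farmer 2: others sum to 92; max(0, 72 - 92) = 0.
Farmer 3: others sum to 70; max(0, 72 - 70) = 2.
Farmer 4: others sum to 81; max(0, 72 - 81) = 0.
Farmer 5: others sum to 74; max(0, 72 - 74) = 0.
Total collected = 1 + 0 + 2 + 0 + 0 = 3.

3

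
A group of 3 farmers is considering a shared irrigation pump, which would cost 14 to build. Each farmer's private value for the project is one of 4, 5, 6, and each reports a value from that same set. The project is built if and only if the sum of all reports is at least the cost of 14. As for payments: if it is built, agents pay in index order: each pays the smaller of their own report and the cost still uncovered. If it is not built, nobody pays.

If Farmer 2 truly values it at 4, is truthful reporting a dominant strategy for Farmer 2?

Check each profile of the others' reports and compare truth against every alternative report.
Others report (4, 5): truth gives 0, best alternative gives -1.
Others report (4, 6): truth gives 0, best alternative gives -1.
Others report (5, 4): truth gives 0, best alternative gives -1.
Others report (5, 5): truth gives 0, best alternative gives -1.
Others report (5, 6): truth gives 0, best alternative gives -1.
Others report (6, 4): truth gives 0, best alternative gives -1.
(Remaining 3 profiles checked similarly; truth is weakly best in each.)
In every case the truthful report is at least as good as any alternative, so it is a dominant strategy.

Yes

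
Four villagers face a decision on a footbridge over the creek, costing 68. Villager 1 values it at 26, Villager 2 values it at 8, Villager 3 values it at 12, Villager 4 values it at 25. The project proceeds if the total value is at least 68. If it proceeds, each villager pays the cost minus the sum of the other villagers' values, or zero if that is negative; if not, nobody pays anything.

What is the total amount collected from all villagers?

59

Total value 71 ≥ cost 68, so it is built.
Villager 1: others sum to 45; max(0, 68 - 45) = 23.
Villager 2: others sum to 63; max(0, 68 - 63) = 5.
Villager 3: others sum to 59; max(0, 68 - 59) = 9.
Villager 4: others sum to 46; max(0, 68 - 46) = 22.
Total collected = 23 + 5 + 9 + 22 = 59.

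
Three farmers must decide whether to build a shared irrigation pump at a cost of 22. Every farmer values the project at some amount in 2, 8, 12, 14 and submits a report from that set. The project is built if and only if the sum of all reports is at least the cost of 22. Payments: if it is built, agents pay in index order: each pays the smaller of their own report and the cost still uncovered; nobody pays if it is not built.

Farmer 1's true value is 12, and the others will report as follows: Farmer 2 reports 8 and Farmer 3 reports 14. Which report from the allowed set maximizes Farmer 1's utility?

2

Report 2: project built, pays 2, utility 12 - 2 = 10.
Report 8: project built, pays 8, utility 12 - 8 = 4.
Report 12: project built, pays 12, utility 12 - 12 = 0.
Report 14: project built, pays 14, utility 12 - 14 = -2.
The best choice is 2 with utility 10.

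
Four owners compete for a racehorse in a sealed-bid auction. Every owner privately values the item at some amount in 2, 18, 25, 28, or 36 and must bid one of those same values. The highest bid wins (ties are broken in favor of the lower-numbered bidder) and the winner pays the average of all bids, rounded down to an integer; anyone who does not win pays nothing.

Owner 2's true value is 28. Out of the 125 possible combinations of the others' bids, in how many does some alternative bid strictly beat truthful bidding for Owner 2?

Others bid (2, 2, 2): truth gives 20; bid 18 gives 22 > 20. Violating.
Others bid (2, 2, 18): truth gives 16; bid 18 gives 18 > 16. Violating.
Others bid (2, 2, 25): truth gives 14; bid 25 gives 15 > 14. Violating.
Others bid (2, 2, 36): truth gives 0; bid 36 gives 9 > 0. Violating.
Others bid (2, 2, 28): truth gives 13; no alternative beats it.
Others bid (2, 18, 28): truth gives 9; no alternative beats it.
(Checking all 125 profiles: 47 have a profitable deviation, 78 do not.)

47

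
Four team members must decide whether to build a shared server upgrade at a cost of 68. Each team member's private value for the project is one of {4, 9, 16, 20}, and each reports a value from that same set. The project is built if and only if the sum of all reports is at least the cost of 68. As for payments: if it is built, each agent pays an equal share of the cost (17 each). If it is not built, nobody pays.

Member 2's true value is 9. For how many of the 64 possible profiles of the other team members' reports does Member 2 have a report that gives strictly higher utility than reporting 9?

Others report (20, 20, 20): truth gives -8; report 4 gives 0 > -8. Violating.
Others report (4, 4, 4): truth gives 0; no alternative beats it.
Others report (4, 4, 9): truth gives 0; no alternative beats it.
(Checking all 64 profiles: 1 has a profitable deviation, 63 do not.)

1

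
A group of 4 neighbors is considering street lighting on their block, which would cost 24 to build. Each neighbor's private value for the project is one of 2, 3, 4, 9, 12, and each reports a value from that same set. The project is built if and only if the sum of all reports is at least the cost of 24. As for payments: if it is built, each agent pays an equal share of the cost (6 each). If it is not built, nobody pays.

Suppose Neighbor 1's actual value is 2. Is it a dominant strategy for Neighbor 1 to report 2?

Yes

Check each profile of the others' reports and compare truth against every alternative report.
Others report (3, 9, 9): truth gives 0, best alternative gives -4.
Others report (9, 3, 9): truth gives 0, best alternative gives -4.
Others report (9, 9, 3): truth gives 0, best alternative gives -4.
Others report (2, 9, 12): truth gives -4, best alternative gives -4.
Others report (2, 12, 9): truth gives -4, best alternative gives -4.
Others report (2, 12, 12): truth gives -4, best alternative gives -4.
(Remaining 119 profiles checked similarly; truth is weakly best in each.)
In every case the truthful report is at least as good as any alternative, so it is a dominant strategy.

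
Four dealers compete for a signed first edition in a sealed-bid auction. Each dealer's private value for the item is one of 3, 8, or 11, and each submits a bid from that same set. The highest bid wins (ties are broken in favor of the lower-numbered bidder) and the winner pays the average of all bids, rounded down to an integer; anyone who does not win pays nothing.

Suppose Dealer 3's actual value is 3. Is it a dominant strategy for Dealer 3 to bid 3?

Check each profile of the others' bids and compare truth against every alternative bid.
Others bid (3, 3, 8): truth gives 0, best alternative gives -2.
Others bid (3, 3, 3): truth gives 0, best alternative gives -1.
Others bid (3, 3, 11): truth gives 0, best alternative gives 0.
Others bid (3, 8, 3): truth gives 0, best alternative gives 0.
Others bid (3, 8, 8): truth gives 0, best alternative gives 0.
Others bid (3, 8, 11): truth gives 0, best alternative gives 0.
(Remaining 21 profiles checked similarly; truth is weakly best in each.)
In every case the truthful bid is at least as good as any alternative, so it is a dominant strategy.

Yes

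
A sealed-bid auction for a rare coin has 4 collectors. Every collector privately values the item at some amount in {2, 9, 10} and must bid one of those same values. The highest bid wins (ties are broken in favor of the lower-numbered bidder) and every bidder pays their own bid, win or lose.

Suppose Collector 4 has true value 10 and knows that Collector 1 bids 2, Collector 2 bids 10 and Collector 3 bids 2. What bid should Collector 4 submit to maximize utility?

2

Bid 2: loses but pays 2, utility -2.
Bid 9: loses but pays 9, utility -9.
Bid 10: loses but pays 10, utility -10.
The best choice is 2 with utility -2.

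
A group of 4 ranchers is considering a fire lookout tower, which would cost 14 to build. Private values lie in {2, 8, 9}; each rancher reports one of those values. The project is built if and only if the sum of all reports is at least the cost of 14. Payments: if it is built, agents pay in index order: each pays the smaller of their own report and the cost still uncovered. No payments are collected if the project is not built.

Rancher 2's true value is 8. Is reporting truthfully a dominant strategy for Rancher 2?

Consider the case where Rancher 1 reports 2, Rancher 3 reports 2 and Rancher 4 reports 8.
Truthful report 8: project built, pays 8, utility 8 - 8 = 0.
Report 2 instead: project built, pays 2, utility 8 - 2 = 6.
Since 6 > 0, reporting 2 is strictly better here, so truthful reporting is not dominant.

No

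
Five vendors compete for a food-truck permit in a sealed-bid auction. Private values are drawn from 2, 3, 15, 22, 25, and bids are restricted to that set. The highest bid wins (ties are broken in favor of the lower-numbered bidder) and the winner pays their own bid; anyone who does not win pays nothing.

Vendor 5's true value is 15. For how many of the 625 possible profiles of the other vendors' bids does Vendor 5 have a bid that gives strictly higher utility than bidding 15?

1

Others bid (2, 2, 2, 2): truth gives 0; bid 3 gives 12 > 0. Violating.
Others bid (2, 2, 2, 3): truth gives 0; no alternative beats it.
Others bid (2, 2, 2, 15): truth gives 0; no alternative beats it.
(Checking all 625 profiles: 1 has a profitable deviation, 624 do not.)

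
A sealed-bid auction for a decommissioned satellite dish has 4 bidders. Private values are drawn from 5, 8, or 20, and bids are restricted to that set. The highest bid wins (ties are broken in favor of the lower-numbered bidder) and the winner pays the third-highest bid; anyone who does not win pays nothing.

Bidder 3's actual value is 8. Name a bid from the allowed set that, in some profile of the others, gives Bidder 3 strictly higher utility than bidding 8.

Suppose Bidder 1 bids 5, Bidder 2 bids 5 and Bidder 4 bids 20.
Bid 8: loses, pays 0, utility 0.
Bid 20: wins, pays 5, utility 8 - 5 = 3.
So bidding 20 beats truth here (3 > 0).

20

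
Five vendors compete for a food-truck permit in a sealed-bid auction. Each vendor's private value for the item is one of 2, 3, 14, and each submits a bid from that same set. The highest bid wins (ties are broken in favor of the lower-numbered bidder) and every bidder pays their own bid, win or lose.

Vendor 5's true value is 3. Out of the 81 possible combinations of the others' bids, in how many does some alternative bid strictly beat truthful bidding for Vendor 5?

80

Others bid (2, 2, 2, 3): truth gives -3; bid 2 gives -2 > -3. Violating.
Others bid (2, 2, 2, 14): truth gives -3; bid 2 gives -2 > -3. Violating.
Others bid (2, 2, 3, 2): truth gives -3; bid 2 gives -2 > -3. Violating.
Others bid (2, 2, 3, 3): truth gives -3; bid 2 gives -2 > -3. Violating.
Others bid (2, 2, 2, 2): truth gives 0; no alternative beats it.
(Checking all 81 profiles: 80 have a profitable deviation, 1 does not.)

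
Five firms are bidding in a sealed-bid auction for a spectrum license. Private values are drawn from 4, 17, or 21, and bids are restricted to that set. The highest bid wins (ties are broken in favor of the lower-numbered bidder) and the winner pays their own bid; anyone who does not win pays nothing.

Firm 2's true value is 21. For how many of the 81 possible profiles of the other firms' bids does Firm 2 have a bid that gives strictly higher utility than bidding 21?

8

Others bid (4, 4, 4, 4): truth gives 0; bid 17 gives 4 > 0. Violating.
Others bid (4, 4, 4, 17): truth gives 0; bid 17 gives 4 > 0. Violating.
Others bid (4, 4, 17, 4): truth gives 0; bid 17 gives 4 > 0. Violating.
Others bid (4, 4, 17, 17): truth gives 0; bid 17 gives 4 > 0. Violating.
Others bid (4, 4, 4, 21): truth gives 0; no alternative beats it.
Others bid (4, 4, 17, 21): truth gives 0; no alternative beats it.
(Checking all 81 profiles: 8 have a profitable deviation, 73 do not.)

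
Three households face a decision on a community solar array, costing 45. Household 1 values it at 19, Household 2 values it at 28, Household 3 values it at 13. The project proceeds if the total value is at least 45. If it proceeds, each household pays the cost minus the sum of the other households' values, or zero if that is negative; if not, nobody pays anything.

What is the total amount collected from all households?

Total value 60 ≥ cost 45, so it is built.
Household 1: others sum to 41; max(0, 45 - 41) = 4.
Household 2: others sum to 32; max(0, 45 - 32) = 13.
Household 3: others sum to 47; max(0, 45 - 47) = 0.
Total collected = 4 + 13 + 0 = 17.

17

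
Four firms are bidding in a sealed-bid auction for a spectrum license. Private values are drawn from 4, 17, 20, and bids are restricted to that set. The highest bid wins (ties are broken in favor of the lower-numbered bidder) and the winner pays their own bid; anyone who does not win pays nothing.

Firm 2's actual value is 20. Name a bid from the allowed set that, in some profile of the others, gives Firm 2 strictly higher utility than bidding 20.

Suppose Firm 1 bids 4, Firm 3 bids 4 and Firm 4 bids 4.
Bid 20: wins, pays 20, utility 20 - 20 = 0.
Bid 17: wins, pays 17, utility 20 - 17 = 3.
So bidding 17 beats truth here (3 > 0).

17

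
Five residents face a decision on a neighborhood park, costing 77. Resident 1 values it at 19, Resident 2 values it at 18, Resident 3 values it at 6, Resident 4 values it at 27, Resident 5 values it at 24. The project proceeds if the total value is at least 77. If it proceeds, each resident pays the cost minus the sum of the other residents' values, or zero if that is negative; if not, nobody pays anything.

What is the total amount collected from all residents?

20

Total value 94 ≥ cost 77, so it is built.
Resident 1: others sum to 75; max(0, 77 - 75) = 2.
Resident 2: others sum to 76; max(0, 77 - 76) = 1.
Resident 3: others sum to 88; max(0, 77 - 88) = 0.
Resident 4: others sum to 67; max(0, 77 - 67) = 10.
Resident 5: others sum to 70; max(0, 77 - 70) = 7.
Total collected = 2 + 1 + 0 + 10 + 7 = 20.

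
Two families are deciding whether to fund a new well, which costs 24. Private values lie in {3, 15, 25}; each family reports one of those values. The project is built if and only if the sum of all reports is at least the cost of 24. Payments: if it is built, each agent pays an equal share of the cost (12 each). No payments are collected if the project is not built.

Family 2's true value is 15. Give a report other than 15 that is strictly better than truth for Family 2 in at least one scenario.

Suppose Family 1 reports 3.
Report 15: project not built, utility 0.
Report 25: project built, pays 12, utility 15 - 12 = 3.
So reporting 25 beats truth here (3 > 0).

25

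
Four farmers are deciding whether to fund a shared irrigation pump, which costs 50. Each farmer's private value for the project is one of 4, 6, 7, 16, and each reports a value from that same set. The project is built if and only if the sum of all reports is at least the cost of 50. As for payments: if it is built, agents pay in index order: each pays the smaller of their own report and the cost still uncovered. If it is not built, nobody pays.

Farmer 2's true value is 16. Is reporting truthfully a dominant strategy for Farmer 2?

Consider the case where Farmer 1 reports 16, Farmer 3 reports 16 and Farmer 4 reports 16.
Truthful report 16: project built, pays 16, utility 16 - 16 = 0.
Report 4 instead: project built, pays 4, utility 16 - 4 = 12.
Since 12 > 0, reporting 4 is strictly better here, so truthful reporting is not dominant.

No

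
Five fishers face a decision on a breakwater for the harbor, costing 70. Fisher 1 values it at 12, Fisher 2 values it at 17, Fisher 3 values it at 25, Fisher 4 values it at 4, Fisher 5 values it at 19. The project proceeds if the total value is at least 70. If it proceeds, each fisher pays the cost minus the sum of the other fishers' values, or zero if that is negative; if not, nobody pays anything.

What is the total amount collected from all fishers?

45

Total value 77 ≥ cost 70, so it is built.
Fisher 1: others sum to 65; max(0, 70 - 65) = 5.
Fisher 2: others sum to 60; max(0, 70 - 60) = 10.
Fisher 3: others sum to 52; max(0, 70 - 52) = 18.
Fisher 4: others sum to 73; max(0, 70 - 73) = 0.
Fisher 5: others sum to 58; max(0, 70 - 58) = 12.
Total collected = 5 + 10 + 18 + 0 + 12 = 45.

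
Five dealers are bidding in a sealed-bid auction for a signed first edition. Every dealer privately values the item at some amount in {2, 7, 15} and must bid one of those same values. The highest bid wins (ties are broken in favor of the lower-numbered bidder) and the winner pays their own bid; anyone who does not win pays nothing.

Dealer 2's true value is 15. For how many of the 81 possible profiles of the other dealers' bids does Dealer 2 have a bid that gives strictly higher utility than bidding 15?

8

Others bid (2, 2, 2, 2): truth gives 0; bid 7 gives 8 > 0. Violating.
Others bid (2, 2, 2, 7): truth gives 0; bid 7 gives 8 > 0. Violating.
Others bid (2, 2, 7, 2): truth gives 0; bid 7 gives 8 > 0. Violating.
Others bid (2, 2, 7, 7): truth gives 0; bid 7 gives 8 > 0. Violating.
Others bid (2, 2, 2, 15): truth gives 0; no alternative beats it.
Others bid (2, 2, 7, 15): truth gives 0; no alternative beats it.
(Checking all 81 profiles: 8 have a profitable deviation, 73 do not.)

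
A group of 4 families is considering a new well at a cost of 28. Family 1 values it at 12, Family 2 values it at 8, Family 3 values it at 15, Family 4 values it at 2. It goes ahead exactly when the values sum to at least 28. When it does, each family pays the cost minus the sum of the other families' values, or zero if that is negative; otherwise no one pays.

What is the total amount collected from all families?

9

Total value 37 ≥ cost 28, so it is built.
Family 1: others sum to 25; max(0, 28 - 25) = 3.
Family 2: others sum to 29; max(0, 28 - 29) = 0.
Family 3: others sum to 22; max(0, 28 - 22) = 6.
Family 4: others sum to 35; max(0, 28 - 35) = 0.
Total collected = 3 + 0 + 6 + 0 = 9.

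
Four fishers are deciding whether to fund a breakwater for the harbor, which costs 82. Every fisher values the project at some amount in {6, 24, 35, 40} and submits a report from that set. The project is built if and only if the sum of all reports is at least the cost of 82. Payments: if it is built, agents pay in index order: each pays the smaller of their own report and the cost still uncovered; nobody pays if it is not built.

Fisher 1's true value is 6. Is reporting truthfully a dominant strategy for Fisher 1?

Check each profile of the others' reports and compare truth against every alternative report.
Others report (6, 24, 35): truth gives 0, best alternative gives -18.
Others report (6, 24, 40): truth gives 0, best alternative gives -18.
Others report (6, 35, 24): truth gives 0, best alternative gives -18.
Others report (6, 35, 35): truth gives 0, best alternative gives -18.
Others report (6, 35, 40): truth gives 0, best alternative gives -18.
Others report (6, 40, 24): truth gives 0, best alternative gives -18.
(Remaining 58 profiles checked similarly; truth is weakly best in each.)
In every case the truthful report is at least as good as any alternative, so it is a dominant strategy.

Yes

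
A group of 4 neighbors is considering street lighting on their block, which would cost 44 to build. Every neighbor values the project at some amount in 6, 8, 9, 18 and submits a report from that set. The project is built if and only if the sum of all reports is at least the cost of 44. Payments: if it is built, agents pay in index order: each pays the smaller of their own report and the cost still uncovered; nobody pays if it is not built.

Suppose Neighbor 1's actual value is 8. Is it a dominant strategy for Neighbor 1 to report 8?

No

Consider the case where Neighbor 2 reports 6, Neighbor 3 reports 18 and Neighbor 4 reports 18.
Truthful report 8: project built, pays 8, utility 8 - 8 = 0.
Report 6 instead: project built, pays 6, utility 8 - 6 = 2.
Since 2 > 0, reporting 6 is strictly better here, so truthful reporting is not dominant.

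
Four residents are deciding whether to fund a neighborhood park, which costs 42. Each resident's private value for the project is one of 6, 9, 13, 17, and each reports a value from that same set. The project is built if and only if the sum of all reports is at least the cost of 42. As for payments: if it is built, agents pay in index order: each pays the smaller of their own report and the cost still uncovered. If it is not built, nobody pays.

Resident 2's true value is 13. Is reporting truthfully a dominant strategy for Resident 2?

Consider the case where Resident 1 reports 6, Resident 3 reports 13 and Resident 4 reports 17.
Truthful report 13: project built, pays 13, utility 13 - 13 = 0.
Report 6 instead: project built, pays 6, utility 13 - 6 = 7.
Since 7 > 0, reporting 6 is strictly better here, so truthful reporting is not dominant.

No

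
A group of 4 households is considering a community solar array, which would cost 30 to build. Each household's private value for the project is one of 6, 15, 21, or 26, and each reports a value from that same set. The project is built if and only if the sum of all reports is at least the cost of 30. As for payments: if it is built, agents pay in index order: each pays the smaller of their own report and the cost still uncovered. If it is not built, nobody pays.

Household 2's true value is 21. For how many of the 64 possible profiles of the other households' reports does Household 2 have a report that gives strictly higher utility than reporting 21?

48

Others report (6, 6, 6): truth gives 0; report 15 gives 6 > 0. Violating.
Others report (6, 6, 15): truth gives 0; report 6 gives 15 > 0. Violating.
Others report (6, 6, 21): truth gives 0; report 6 gives 15 > 0. Violating.
Others report (6, 6, 26): truth gives 0; report 6 gives 15 > 0. Violating.
Others report (26, 6, 6): truth gives 17; no alternative beats it.
Others report (26, 6, 15): truth gives 17; no alternative beats it.
(Checking all 64 profiles: 48 have a profitable deviation, 16 do not.)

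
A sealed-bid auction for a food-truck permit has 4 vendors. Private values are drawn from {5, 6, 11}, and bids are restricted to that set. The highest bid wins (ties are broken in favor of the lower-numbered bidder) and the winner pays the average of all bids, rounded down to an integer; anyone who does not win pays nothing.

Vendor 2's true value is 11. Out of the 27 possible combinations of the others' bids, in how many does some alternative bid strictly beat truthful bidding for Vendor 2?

4

Others bid (5, 5, 5): truth gives 5; bid 6 gives 6 > 5. Violating.
Others bid (5, 5, 6): truth gives 5; bid 6 gives 6 > 5. Violating.
Others bid (5, 6, 5): truth gives 5; bid 6 gives 6 > 5. Violating.
Others bid (5, 6, 6): truth gives 4; bid 6 gives 6 > 4. Violating.
Others bid (5, 5, 11): truth gives 3; no alternative beats it.
Others bid (5, 6, 11): truth gives 3; no alternative beats it.
(Checking all 27 profiles: 4 have a profitable deviation, 23 do not.)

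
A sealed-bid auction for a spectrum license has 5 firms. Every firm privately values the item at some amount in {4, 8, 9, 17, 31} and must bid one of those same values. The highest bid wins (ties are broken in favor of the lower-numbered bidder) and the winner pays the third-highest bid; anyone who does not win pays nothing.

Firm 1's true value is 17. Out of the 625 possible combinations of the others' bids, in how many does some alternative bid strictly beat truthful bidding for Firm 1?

Others bid (4, 4, 4, 31): truth gives 0; bid 31 gives 13 > 0. Violating.
Others bid (4, 4, 8, 31): truth gives 0; bid 31 gives 9 > 0. Violating.
Others bid (4, 4, 9, 31): truth gives 0; bid 31 gives 8 > 0. Violating.
Others bid (4, 4, 31, 4): truth gives 0; bid 31 gives 13 > 0. Violating.
Others bid (4, 4, 4, 4): truth gives 13; no alternative beats it.
Others bid (4, 4, 4, 8): truth gives 13; no alternative beats it.
(Checking all 625 profiles: 108 have a profitable deviation, 517 do not.)

108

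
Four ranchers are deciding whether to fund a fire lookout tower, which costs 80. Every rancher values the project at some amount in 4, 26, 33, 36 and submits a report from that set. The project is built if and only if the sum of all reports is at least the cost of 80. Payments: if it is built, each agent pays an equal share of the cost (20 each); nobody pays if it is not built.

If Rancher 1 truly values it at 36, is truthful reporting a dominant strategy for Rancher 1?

Check each profile of the others' reports and compare truth against every alternative report.
Others report (4, 4, 36): truth gives 16, best alternative gives 0.
Others report (4, 36, 4): truth gives 16, best alternative gives 0.
Others report (36, 4, 4): truth gives 16, best alternative gives 0.
Others report (4, 26, 26): truth gives 16, best alternative gives 16.
Others report (4, 26, 33): truth gives 16, best alternative gives 16.
Others report (4, 26, 36): truth gives 16, best alternative gives 16.
(Remaining 58 profiles checked similarly; truth is weakly best in each.)
In every case the truthful report is at least as good as any alternative, so it is a dominant strategy.

Yes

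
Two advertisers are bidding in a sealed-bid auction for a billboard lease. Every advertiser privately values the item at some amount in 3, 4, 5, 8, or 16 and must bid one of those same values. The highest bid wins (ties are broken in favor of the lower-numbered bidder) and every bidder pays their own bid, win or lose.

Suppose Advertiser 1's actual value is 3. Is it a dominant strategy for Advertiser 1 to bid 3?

Consider the case where Advertiser 2 bids 4.
Truthful bid 3: loses but pays 3, utility -3.
Bid 4 instead: wins, pays 4, utility 3 - 4 = -1.
Since -1 > -3, bidding 4 is strictly better here, so truthful bidding is not dominant.

No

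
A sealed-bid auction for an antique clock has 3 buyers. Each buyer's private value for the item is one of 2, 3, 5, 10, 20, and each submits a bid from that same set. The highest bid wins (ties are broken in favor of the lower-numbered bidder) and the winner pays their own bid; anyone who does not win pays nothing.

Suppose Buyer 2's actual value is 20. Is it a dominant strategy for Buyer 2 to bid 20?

No

Consider the case where Buyer 1 bids 2 and Buyer 3 bids 2.
Truthful bid 20: wins, pays 20, utility 20 - 20 = 0.
Bid 3 instead: wins, pays 3, utility 20 - 3 = 17.
Since 17 > 0, bidding 3 is strictly better here, so truthful bidding is not dominant.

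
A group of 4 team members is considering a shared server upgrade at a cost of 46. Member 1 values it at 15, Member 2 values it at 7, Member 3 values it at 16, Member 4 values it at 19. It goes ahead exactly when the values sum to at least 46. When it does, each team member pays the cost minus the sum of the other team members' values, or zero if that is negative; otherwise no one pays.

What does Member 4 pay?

8

Total value 57 ≥ cost 46, so the project is built.
The other team members' values sum to 38.
Cost minus that sum is 46 - 38 = 8.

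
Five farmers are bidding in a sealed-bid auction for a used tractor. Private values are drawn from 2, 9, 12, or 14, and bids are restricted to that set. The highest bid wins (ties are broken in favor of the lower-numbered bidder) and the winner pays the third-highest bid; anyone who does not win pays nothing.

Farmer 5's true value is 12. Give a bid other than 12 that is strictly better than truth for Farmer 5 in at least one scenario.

14

Suppose Farmer 1 bids 2, Farmer 2 bids 2, Farmer 3 bids 2 and Farmer 4 bids 12.
Bid 12: loses, pays 0, utility 0.
Bid 14: wins, pays 2, utility 12 - 2 = 10.
So bidding 14 beats truth here (10 > 0).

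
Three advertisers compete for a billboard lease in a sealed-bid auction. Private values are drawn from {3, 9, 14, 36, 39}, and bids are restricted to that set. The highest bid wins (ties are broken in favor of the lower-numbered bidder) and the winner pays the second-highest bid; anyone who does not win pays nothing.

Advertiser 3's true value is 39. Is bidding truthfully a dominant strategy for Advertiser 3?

Yes

Check each profile of the others' bids and compare truth against every alternative bid.
Others bid (3, 36): truth gives 3, best alternative gives 0.
Others bid (9, 36): truth gives 3, best alternative gives 0.
Others bid (14, 36): truth gives 3, best alternative gives 0.
Others bid (36, 3): truth gives 3, best alternative gives 0.
Others bid (36, 9): truth gives 3, best alternative gives 0.
Others bid (36, 14): truth gives 3, best alternative gives 0.
(Remaining 19 profiles checked similarly; truth is weakly best in each.)
In every case the truthful bid is at least as good as any alternative, so it is a dominant strategy.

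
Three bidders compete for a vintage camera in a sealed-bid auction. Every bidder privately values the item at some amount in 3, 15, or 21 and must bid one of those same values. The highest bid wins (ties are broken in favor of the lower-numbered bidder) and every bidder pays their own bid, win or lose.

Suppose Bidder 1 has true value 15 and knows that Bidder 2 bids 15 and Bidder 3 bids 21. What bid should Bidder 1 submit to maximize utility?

3

Bid 3: loses but pays 3, utility -3.
Bid 15: loses but pays 15, utility -15.
Bid 21: wins, pays 21, utility 15 - 21 = -6.
The best choice is 3 with utility -3.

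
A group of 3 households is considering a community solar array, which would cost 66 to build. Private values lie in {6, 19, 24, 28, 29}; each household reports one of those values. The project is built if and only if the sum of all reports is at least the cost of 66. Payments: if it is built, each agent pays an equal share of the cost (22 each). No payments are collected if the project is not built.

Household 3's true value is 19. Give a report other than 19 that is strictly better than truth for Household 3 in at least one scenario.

6

Suppose Household 1 reports 19 and Household 2 reports 28.
Report 19: project built, pays 22, utility 19 - 22 = -3.
Report 6: project not built, utility 0.
So reporting 6 beats truth here (0 > -3).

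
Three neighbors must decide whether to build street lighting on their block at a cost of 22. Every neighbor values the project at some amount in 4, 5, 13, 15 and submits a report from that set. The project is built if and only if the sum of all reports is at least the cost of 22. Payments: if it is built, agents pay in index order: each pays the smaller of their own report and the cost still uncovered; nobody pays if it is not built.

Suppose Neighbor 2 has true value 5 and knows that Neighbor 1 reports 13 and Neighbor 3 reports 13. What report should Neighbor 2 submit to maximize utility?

Report 4: project built, pays 4, utility 5 - 4 = 1.
Report 5: project built, pays 5, utility 5 - 5 = 0.
Report 13: project built, pays 9, utility 5 - 9 = -4.
Report 15: project built, pays 9, utility 5 - 9 = -4.
The best choice is 4 with utility 1.

4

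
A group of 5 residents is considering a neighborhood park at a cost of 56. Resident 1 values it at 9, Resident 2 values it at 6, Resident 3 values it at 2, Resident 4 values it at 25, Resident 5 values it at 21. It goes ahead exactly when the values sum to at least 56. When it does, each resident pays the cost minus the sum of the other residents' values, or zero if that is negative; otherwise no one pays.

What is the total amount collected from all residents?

34

Total value 63 ≥ cost 56, so it is built.
Resident 1: others sum to 54; max(0, 56 - 54) = 2.
Resident 2: others sum to 57; max(0, 56 - 57) = 0.
Resident 3: others sum to 61; max(0, 56 - 61) = 0.
Resident 4: others sum to 38; max(0, 56 - 38) = 18.
Resident 5: others sum to 42; max(0, 56 - 42) = 14.
Total collected = 2 + 0 + 0 + 18 + 14 = 34.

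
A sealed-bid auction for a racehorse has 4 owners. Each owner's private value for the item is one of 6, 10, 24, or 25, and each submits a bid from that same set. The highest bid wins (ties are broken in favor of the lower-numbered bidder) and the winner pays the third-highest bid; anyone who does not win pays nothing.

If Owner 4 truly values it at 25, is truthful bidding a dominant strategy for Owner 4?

Check each profile of the others' bids and compare truth against every alternative bid.
Others bid (6, 6, 24): truth gives 19, best alternative gives 0.
Others bid (6, 24, 6): truth gives 19, best alternative gives 0.
Others bid (24, 6, 6): truth gives 19, best alternative gives 0.
Others bid (6, 10, 24): truth gives 15, best alternative gives 0.
Others bid (6, 24, 10): truth gives 15, best alternative gives 0.
Others bid (10, 6, 24): truth gives 15, best alternative gives 0.
(Remaining 58 profiles checked similarly; truth is weakly best in each.)
In every case the truthful bid is at least as good as any alternative, so it is a dominant strategy.

Yes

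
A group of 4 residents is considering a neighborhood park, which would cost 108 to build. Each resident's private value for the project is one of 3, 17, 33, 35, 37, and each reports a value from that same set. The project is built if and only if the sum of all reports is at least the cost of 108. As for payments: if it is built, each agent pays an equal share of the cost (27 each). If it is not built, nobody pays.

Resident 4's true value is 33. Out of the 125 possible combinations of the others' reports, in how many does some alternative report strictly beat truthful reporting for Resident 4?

18

Others report (3, 33, 35): truth gives 0; report 37 gives 6 > 0. Violating.
Others report (3, 33, 37): truth gives 0; report 35 gives 6 > 0. Violating.
Others report (3, 35, 33): truth gives 0; report 37 gives 6 > 0. Violating.
Others report (3, 35, 35): truth gives 0; report 35 gives 6 > 0. Violating.
Others report (3, 3, 3): truth gives 0; no alternative beats it.
Others report (3, 3, 17): truth gives 0; no alternative beats it.
(Checking all 125 profiles: 18 have a profitable deviation, 107 do not.)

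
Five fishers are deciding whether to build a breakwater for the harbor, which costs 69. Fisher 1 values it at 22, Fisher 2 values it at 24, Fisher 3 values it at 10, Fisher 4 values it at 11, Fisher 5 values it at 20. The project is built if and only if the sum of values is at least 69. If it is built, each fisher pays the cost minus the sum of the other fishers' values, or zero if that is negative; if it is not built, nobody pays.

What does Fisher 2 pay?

6

Total value 87 ≥ cost 69, so the project is built.
The other fishers' values sum to 63.
Cost minus that sum is 69 - 63 = 6.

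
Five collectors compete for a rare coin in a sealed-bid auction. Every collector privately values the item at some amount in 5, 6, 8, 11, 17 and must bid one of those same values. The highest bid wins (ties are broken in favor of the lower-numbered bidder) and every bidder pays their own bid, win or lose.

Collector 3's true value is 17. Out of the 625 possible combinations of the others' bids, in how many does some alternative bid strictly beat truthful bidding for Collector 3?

Others bid (5, 5, 5, 5): truth gives 0; bid 6 gives 11 > 0. Violating.
Others bid (5, 5, 5, 6): truth gives 0; bid 6 gives 11 > 0. Violating.
Others bid (5, 5, 5, 8): truth gives 0; bid 8 gives 9 > 0. Violating.
Others bid (5, 5, 5, 11): truth gives 0; bid 11 gives 6 > 0. Violating.
Others bid (5, 5, 5, 17): truth gives 0; no alternative beats it.
Others bid (5, 5, 6, 17): truth gives 0; no alternative beats it.
(Checking all 625 profiles: 369 have a profitable deviation, 256 do not.)

369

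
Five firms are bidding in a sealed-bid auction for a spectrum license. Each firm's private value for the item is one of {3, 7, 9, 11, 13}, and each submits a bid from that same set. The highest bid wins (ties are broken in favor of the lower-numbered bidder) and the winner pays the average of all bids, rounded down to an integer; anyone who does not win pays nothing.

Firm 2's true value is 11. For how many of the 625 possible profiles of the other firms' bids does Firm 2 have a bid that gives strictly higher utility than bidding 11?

268

Others bid (3, 3, 3, 3): truth gives 7; bid 7 gives 8 > 7. Violating.
Others bid (3, 3, 3, 7): truth gives 6; bid 7 gives 7 > 6. Violating.
Others bid (3, 3, 3, 13): truth gives 0; bid 13 gives 4 > 0. Violating.
Others bid (3, 3, 7, 3): truth gives 6; bid 7 gives 7 > 6. Violating.
Others bid (3, 3, 3, 9): truth gives 6; no alternative beats it.
Others bid (3, 3, 3, 11): truth gives 5; no alternative beats it.
(Checking all 625 profiles: 268 have a profitable deviation, 357 do not.)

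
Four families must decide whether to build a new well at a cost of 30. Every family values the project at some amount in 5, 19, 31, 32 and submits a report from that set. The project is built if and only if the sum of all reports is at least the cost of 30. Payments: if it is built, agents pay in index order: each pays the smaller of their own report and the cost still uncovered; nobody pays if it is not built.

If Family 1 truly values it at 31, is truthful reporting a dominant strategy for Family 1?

No

Consider the case where Family 2 reports 5, Family 3 reports 5 and Family 4 reports 5.
Truthful report 31: project built, pays 30, utility 31 - 30 = 1.
Report 19 instead: project built, pays 19, utility 31 - 19 = 12.
Since 12 > 1, reporting 19 is strictly better here, so truthful reporting is not dominant.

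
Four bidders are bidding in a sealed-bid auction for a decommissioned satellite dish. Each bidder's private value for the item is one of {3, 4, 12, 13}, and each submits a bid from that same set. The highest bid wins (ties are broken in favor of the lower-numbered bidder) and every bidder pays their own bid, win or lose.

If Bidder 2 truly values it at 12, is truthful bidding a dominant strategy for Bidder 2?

Consider the case where Bidder 1 bids 3, Bidder 3 bids 3 and Bidder 4 bids 3.
Truthful bid 12: wins, pays 12, utility 12 - 12 = 0.
Bid 4 instead: wins, pays 4, utility 12 - 4 = 8.
Since 8 > 0, bidding 4 is strictly better here, so truthful bidding is not dominant.

No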